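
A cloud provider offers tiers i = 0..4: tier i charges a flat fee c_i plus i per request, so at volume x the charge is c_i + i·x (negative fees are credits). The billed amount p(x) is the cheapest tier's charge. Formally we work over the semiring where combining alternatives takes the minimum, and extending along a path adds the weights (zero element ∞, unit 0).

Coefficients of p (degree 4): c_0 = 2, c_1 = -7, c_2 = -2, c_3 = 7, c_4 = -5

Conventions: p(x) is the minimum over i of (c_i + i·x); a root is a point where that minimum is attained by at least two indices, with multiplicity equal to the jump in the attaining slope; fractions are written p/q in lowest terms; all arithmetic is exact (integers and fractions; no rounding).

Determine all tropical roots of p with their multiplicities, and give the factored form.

hull edge (i=0, c=2) to (i=1, c=-7): slope -9, span 1
hull edge (i=1, c=-7) to (i=4, c=-5): slope 2/3, span 3
Factored form: p(x) = -5 ⊗ (x ⊕ (-2/3)) ⊗ (x ⊕ (-2/3)) ⊗ (x ⊕ (-2/3)) ⊗ (x ⊕ 9)
Answer: roots = -2/3 (mult 3), 9 (mult 1)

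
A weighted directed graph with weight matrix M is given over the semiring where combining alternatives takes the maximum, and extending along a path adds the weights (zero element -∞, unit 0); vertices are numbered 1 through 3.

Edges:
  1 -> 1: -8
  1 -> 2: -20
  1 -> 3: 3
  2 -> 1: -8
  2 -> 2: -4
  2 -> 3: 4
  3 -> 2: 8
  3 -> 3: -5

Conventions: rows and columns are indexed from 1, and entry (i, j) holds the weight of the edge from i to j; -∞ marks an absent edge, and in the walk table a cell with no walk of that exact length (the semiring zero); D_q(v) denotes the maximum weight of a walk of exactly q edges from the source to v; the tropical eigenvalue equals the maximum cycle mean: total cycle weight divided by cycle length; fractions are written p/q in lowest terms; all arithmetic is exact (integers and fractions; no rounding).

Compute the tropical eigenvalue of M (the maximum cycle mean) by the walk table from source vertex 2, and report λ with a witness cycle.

q=0: [-∞, 0, -∞]
q=1: [-8, -4, 4]
q=2: [-12, 12, 0]
q=3: [4, 8, 16]
Optimal cycle mean attained by: cycle 2->3->2, total 4 + 8, length 2.
Answer: λ = 6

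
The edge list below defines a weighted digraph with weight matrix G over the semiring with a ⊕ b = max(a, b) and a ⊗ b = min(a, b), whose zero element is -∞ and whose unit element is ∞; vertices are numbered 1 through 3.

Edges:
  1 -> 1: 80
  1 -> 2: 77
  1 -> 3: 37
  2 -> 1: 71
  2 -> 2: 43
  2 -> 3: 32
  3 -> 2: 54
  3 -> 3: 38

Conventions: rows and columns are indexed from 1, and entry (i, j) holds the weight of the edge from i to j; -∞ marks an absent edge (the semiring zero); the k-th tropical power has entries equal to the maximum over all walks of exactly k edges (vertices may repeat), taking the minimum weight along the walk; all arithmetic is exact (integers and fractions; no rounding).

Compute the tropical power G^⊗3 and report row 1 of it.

G^⊗2:
  [80, 77, 37]
  [71, 71, 37]
  [54, 43, 38]
G^⊗3:
  [80, 77, 37]
  [71, 71, 37]
  [54, 54, 38]
Answer: row 1 of G^⊗3 = [80, 77, 37]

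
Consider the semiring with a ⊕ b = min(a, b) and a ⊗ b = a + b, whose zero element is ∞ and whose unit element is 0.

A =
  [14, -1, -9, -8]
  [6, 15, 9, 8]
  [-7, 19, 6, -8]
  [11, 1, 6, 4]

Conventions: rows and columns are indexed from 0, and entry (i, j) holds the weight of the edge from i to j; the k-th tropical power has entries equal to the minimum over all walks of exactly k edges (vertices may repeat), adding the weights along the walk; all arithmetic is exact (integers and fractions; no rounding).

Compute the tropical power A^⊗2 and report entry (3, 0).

A^⊗2:
  [-16, -7, -3, -17]
  [2, 5, -3, -2]
  [-1, -8, -16, -15]
  [-1, 5, 2, -2]
Key observation: the optimum is the walk 3->2->0, with weight 6 + (-7) = -1.
Optimal value attained by: walk 3->2->0.
Answer: (A^⊗2)[3][0] = -1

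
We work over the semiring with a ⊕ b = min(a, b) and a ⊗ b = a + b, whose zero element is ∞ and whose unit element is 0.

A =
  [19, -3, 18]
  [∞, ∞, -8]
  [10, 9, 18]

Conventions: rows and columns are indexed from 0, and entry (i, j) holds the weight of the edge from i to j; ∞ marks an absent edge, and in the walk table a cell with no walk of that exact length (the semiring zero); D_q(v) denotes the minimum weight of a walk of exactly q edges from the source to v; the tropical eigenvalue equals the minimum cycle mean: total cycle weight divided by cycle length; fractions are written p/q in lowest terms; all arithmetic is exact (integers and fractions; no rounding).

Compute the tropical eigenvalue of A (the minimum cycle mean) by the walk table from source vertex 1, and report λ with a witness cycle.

q=0: [∞, 0, ∞]
q=1: [∞, ∞, -8]
q=2: [2, 1, 10]
q=3: [20, -1, -7]
Optimal cycle mean attained by: cycle 0->1->2->0, total (-3) + (-8) + 10, length 3.
Answer: λ = -1/3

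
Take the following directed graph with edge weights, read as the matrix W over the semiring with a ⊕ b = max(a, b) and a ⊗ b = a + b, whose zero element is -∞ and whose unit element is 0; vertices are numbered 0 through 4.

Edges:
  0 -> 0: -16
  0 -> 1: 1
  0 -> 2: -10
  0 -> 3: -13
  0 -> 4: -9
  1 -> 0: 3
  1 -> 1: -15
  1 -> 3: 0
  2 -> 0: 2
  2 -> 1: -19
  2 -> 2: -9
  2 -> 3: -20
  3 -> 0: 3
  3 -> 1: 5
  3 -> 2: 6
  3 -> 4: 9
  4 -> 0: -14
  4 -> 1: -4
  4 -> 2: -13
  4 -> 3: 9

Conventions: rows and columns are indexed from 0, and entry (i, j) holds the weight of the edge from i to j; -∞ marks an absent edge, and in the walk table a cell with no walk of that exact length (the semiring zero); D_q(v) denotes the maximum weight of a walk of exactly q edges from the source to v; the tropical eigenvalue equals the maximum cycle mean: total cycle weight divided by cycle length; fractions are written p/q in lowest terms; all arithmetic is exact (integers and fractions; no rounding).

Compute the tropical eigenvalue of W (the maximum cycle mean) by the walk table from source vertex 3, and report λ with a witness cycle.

q=0: [-∞, -∞, -∞, 0, -∞]
q=1: [3, 5, 6, -∞, 9]
q=2: [8, 5, -3, 18, -6]
q=3: [21, 23, 24, 5, 27]
q=4: [26, 23, 15, 36, 14]
q=5: [39, 41, 42, 23, 45]
Optimal cycle mean attained by: cycle 3->4->3, total 9 + 9, length 2.
Answer: λ = 9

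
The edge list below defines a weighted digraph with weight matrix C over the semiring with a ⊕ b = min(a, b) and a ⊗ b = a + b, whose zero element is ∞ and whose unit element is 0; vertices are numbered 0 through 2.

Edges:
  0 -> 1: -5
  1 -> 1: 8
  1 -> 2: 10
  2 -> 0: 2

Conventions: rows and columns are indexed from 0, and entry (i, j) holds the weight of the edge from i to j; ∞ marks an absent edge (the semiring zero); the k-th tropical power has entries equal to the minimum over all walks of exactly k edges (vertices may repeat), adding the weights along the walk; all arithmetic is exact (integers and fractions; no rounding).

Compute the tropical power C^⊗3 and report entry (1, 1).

C^⊗2:
  [∞, 3, 5]
  [12, 16, 18]
  [∞, -3, ∞]
C^⊗3:
  [7, 11, 13]
  [20, 7, 26]
  [∞, 5, 7]
Key observation: the optimum is the walk 1->2->0->1, with weight 10 + 2 + (-5) = 7.
Optimal value attained by: walk 1->2->0->1.
Answer: (C^⊗3)[1][1] = 7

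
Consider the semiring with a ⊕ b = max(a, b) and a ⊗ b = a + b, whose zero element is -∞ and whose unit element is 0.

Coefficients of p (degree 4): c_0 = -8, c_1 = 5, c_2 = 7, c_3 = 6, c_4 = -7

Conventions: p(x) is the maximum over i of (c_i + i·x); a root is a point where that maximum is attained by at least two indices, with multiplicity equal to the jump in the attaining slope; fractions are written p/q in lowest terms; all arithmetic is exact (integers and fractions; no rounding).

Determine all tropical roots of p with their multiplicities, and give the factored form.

hull edge (i=0, c=-8) to (i=1, c=5): slope 13, span 1
hull edge (i=1, c=5) to (i=2, c=7): slope 2, span 1
hull edge (i=2, c=7) to (i=3, c=6): slope -1, span 1
hull edge (i=3, c=6) to (i=4, c=-7): slope -13, span 1
Factored form: p(x) = -7 ⊗ (x ⊕ (-13)) ⊗ (x ⊕ (-2)) ⊗ (x ⊕ 1) ⊗ (x ⊕ 13)
Answer: roots = -13 (mult 1), -2 (mult 1), 1 (mult 1), 13 (mult 1)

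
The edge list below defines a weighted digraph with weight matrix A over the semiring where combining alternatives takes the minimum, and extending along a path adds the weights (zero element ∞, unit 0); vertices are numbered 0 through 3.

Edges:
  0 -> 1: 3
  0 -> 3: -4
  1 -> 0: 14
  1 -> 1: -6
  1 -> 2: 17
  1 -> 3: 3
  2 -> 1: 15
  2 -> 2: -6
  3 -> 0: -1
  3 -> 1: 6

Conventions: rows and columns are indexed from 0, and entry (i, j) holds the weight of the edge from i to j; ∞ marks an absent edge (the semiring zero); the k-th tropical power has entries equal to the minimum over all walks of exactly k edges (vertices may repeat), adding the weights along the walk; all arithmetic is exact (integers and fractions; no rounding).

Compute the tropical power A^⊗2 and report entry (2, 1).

A^⊗2:
  [-5, -3, 20, 6]
  [2, -12, 11, -3]
  [29, 9, -12, 18]
  [20, 0, 23, -5]
Key observation: the optimum is the walk 2->1->1, with weight 15 + (-6) = 9.
Optimal value attained by: walk 2->1->1.
Answer: (A^⊗2)[2][1] = 9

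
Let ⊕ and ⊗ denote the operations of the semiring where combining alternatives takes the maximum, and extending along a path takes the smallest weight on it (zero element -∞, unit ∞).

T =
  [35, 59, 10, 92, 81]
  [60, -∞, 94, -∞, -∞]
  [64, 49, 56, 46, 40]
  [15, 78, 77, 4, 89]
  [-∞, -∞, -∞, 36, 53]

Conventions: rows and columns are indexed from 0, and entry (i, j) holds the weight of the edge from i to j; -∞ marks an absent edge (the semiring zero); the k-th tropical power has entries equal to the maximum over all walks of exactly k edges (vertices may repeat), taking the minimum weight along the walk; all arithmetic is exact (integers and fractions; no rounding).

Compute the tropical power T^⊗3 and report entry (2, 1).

T^⊗2:
  [59, 78, 77, 36, 89]
  [64, 59, 56, 60, 60]
  [56, 59, 56, 64, 64]
  [64, 49, 78, 46, 53]
  [15, 36, 36, 36, 53]
T^⊗3:
  [64, 59, 78, 59, 59]
  [59, 60, 60, 64, 64]
  [59, 64, 64, 56, 64]
  [64, 59, 56, 64, 64]
  [36, 36, 36, 36, 53]
Key observation: the optimum is the walk 2->0->3->1, with weight 64 min 92 min 78 = 64.
Optimal value attained by: walk 2->0->3->1.
Answer: (T^⊗3)[2][1] = 64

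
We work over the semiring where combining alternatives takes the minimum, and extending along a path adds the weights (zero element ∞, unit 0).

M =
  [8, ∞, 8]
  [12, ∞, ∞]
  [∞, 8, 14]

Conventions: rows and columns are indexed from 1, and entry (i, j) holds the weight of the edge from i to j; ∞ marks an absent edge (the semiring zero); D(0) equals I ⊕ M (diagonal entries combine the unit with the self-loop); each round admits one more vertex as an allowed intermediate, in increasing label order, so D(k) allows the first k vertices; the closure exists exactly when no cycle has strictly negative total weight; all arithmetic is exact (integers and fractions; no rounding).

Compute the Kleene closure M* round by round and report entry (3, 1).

D(0):
  [0, ∞, 8]
  [12, 0, ∞]
  [∞, 8, 0]
D(1):
  [0, ∞, 8]
  [12, 0, 20]
  [∞, 8, 0]
D(2):
  [0, ∞, 8]
  [12, 0, 20]
  [20, 8, 0]
D(3):
  [0, 16, 8]
  [12, 0, 20]
  [20, 8, 0]
Answer: M*[3][1] = 20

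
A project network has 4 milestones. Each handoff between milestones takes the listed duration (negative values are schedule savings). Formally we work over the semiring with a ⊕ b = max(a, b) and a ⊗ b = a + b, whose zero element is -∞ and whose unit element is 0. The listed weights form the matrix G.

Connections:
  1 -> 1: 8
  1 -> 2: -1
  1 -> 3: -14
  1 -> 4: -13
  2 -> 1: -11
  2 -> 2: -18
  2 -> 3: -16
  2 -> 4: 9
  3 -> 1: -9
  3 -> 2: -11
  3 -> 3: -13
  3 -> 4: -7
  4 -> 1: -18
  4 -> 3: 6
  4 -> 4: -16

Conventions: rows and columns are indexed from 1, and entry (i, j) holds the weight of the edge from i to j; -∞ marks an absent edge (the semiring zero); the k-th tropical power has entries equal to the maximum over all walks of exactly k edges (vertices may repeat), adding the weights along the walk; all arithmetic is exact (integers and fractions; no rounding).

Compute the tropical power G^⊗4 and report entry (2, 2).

G^⊗2:
  [16, 7, -6, 8]
  [-3, -12, 15, -7]
  [-1, -10, -1, -2]
  [-3, -5, -7, -1]
G^⊗3:
  [24, 15, 14, 16]
  [6, 4, 2, 8]
  [7, -2, 4, -1]
  [5, -4, 5, 4]
G^⊗4:
  [32, 23, 22, 24]
  [14, 5, 14, 13]
  [15, 6, 5, 7]
  [13, 4, 10, 5]
Key observation: the optimum is the walk 2->4->3->1->2, with weight 9 + 6 + (-9) + (-1) = 5.
Optimal value attained by: walk 2->4->3->1->2.
Answer: (G^⊗4)[2][2] = 5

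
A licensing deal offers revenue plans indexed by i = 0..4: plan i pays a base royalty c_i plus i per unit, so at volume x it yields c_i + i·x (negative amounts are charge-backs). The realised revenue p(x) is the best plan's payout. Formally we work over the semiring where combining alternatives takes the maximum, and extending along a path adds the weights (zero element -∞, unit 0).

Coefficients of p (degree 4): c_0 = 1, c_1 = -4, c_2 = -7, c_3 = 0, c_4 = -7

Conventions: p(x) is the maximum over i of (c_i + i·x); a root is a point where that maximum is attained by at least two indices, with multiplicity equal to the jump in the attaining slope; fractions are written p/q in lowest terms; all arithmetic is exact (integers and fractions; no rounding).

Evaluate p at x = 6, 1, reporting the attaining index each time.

p(6) = max(1+0·6=1, -4+1·6=2, -7+2·6=5, 0+3·6=18, -7+4·6=17) = 18 (attained by i=3)
p(1) = max(1+0·1=1, -4+1·1=-3, -7+2·1=-5, 0+3·1=3, -7+4·1=-3) = 3 (attained by i=3)
Answer: p(6) = 18; p(1) = 3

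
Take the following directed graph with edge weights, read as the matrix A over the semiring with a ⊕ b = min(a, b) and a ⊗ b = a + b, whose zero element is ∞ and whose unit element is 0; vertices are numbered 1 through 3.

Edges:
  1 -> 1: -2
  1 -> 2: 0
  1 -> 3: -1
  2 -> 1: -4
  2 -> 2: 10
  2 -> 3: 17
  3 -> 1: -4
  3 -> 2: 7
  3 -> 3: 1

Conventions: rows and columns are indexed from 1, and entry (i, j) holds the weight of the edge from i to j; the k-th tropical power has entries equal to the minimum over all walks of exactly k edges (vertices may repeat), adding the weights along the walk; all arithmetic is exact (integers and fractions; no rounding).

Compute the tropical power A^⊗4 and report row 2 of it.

A^⊗2:
  [-5, -2, -3]
  [-6, -4, -5]
  [-6, -4, -5]
A^⊗3:
  [-7, -5, -6]
  [-9, -6, -7]
  [-9, -6, -7]
A^⊗4:
  [-10, -7, -8]
  [-11, -9, -10]
  [-11, -9, -10]
Answer: row 2 of A^⊗4 = [-11, -9, -10]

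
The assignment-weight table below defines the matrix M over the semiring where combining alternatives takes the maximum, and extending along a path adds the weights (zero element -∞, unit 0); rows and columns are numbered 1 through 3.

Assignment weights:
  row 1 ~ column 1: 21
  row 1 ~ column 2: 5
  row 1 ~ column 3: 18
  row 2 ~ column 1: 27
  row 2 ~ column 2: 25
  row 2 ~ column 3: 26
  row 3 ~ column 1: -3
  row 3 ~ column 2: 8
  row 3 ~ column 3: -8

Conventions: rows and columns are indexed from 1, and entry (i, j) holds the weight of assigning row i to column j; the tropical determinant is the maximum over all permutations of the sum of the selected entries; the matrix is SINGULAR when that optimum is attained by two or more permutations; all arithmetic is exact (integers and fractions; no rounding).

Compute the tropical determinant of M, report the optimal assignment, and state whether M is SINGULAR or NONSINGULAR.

σ = (1, 2, 3): 21 + 25 + (-8) = 38
σ = (1, 3, 2): 21 + 26 + 8 = 55
σ = (2, 1, 3): 5 + 27 + (-8) = 24
σ = (2, 3, 1): 5 + 26 + (-3) = 28
σ = (3, 1, 2): 18 + 27 + 8 = 53
σ = (3, 2, 1): 18 + 25 + (-3) = 40
Optimal value attained by: σ = (1, 3, 2).
Answer: det⊕(M) = 55; verdict: NONSINGULAR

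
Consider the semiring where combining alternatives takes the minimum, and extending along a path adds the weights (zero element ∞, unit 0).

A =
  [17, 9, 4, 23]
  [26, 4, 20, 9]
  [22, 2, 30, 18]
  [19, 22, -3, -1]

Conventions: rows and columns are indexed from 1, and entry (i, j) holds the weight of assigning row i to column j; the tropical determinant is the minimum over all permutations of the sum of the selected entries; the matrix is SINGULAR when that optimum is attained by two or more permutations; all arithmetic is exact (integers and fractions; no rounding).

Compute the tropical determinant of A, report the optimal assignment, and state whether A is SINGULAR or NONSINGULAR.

σ = (1, 2, 3, 4): 17 + 4 + 30 + (-1) = 50
σ = (1, 2, 4, 3): 17 + 4 + 18 + (-3) = 36
σ = (1, 3, 2, 4): 17 + 20 + 2 + (-1) = 38
σ = (1, 3, 4, 2): 17 + 20 + 18 + 22 = 77
σ = (1, 4, 2, 3): 17 + 9 + 2 + (-3) = 25
σ = (1, 4, 3, 2): 17 + 9 + 30 + 22 = 78
σ = (2, 1, 3, 4): 9 + 26 + 30 + (-1) = 64
σ = (2, 1, 4, 3): 9 + 26 + 18 + (-3) = 50
σ = (2, 3, 1, 4): 9 + 20 + 22 + (-1) = 50
σ = (2, 3, 4, 1): 9 + 20 + 18 + 19 = 66
σ = (2, 4, 1, 3): 9 + 9 + 22 + (-3) = 37
σ = (2, 4, 3, 1): 9 + 9 + 30 + 19 = 67
σ = (3, 1, 2, 4): 4 + 26 + 2 + (-1) = 31
σ = (3, 1, 4, 2): 4 + 26 + 18 + 22 = 70
σ = (3, 2, 1, 4): 4 + 4 + 22 + (-1) = 29
σ = (3, 2, 4, 1): 4 + 4 + 18 + 19 = 45
σ = (3, 4, 1, 2): 4 + 9 + 22 + 22 = 57
σ = (3, 4, 2, 1): 4 + 9 + 2 + 19 = 34
σ = (4, 1, 2, 3): 23 + 26 + 2 + (-3) = 48
σ = (4, 1, 3, 2): 23 + 26 + 30 + 22 = 101
σ = (4, 2, 1, 3): 23 + 4 + 22 + (-3) = 46
σ = (4, 2, 3, 1): 23 + 4 + 30 + 19 = 76
σ = (4, 3, 1, 2): 23 + 20 + 22 + 22 = 87
σ = (4, 3, 2, 1): 23 + 20 + 2 + 19 = 64
Optimal value attained by: σ = (1, 4, 2, 3).
Answer: det⊕(A) = 25; verdict: NONSINGULAR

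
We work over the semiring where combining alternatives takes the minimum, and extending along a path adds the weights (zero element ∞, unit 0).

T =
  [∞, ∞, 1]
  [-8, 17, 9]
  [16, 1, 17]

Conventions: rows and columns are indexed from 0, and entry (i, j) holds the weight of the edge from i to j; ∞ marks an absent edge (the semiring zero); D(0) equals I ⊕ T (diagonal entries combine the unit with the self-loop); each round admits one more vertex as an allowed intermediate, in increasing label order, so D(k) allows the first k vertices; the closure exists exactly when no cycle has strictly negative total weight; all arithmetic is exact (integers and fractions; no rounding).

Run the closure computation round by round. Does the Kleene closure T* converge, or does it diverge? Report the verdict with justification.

D(0):
  [0, ∞, 1]
  [-8, 0, 9]
  [16, 1, 0]
D(1):
  [0, ∞, 1]
  [-8, 0, -7]
  [16, 1, 0]
Detection: at round 2, diagonal entry (2, 2) turns strictly negative.
Key observation: the cycle 2->1->0->2 has total weight 1 + (-8) + 1, which is strictly negative.
Answer: DIVERGES — negative cycle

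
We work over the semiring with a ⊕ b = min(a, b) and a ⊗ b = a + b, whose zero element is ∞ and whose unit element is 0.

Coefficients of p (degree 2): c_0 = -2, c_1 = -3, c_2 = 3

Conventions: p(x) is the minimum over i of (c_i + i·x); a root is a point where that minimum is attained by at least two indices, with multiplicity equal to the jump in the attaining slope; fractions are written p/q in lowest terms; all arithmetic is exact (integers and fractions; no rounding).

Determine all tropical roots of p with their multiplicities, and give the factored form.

hull edge (i=0, c=-2) to (i=1, c=-3): slope -1, span 1
hull edge (i=1, c=-3) to (i=2, c=3): slope 6, span 1
Factored form: p(x) = 3 ⊗ (x ⊕ (-6)) ⊗ (x ⊕ 1)
Answer: roots = -6 (mult 1), 1 (mult 1)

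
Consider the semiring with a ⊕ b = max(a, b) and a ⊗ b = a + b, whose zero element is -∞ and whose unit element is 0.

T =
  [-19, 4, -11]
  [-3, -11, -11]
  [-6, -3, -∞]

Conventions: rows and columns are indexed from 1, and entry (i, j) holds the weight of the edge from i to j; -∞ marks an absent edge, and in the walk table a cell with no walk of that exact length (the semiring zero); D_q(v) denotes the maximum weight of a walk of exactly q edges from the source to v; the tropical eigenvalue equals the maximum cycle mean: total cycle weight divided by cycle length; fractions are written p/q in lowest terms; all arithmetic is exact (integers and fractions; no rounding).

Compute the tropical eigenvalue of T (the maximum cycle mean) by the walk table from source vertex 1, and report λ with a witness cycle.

q=0: [0, -∞, -∞]
q=1: [-19, 4, -11]
q=2: [1, -7, -7]
q=3: [-10, 5, -10]
Optimal cycle mean attained by: cycle 1->2->1, total 4 + (-3), length 2.
Answer: λ = 1/2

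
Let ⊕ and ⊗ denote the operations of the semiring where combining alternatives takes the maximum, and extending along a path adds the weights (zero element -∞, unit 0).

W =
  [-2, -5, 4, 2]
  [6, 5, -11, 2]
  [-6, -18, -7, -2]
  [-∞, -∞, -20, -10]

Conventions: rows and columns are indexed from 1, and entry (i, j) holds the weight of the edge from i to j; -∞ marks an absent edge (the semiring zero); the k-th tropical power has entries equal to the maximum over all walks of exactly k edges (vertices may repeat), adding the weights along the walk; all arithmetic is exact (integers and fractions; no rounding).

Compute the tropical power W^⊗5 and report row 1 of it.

W^⊗2:
  [1, 0, 2, 2]
  [11, 10, 10, 8]
  [-8, -11, -2, -4]
  [-26, -38, -27, -20]
W^⊗3:
  [6, 5, 5, 3]
  [16, 15, 15, 13]
  [-5, -6, -4, -4]
  [-28, -31, -22, -24]
W^⊗4:
  [11, 10, 10, 8]
  [21, 20, 20, 18]
  [0, -1, -1, -3]
  [-25, -26, -24, -24]
W^⊗5:
  [16, 15, 15, 13]
  [26, 25, 25, 23]
  [5, 4, 4, 2]
  [-20, -21, -21, -23]
Answer: row 1 of W^⊗5 = [16, 15, 15, 13]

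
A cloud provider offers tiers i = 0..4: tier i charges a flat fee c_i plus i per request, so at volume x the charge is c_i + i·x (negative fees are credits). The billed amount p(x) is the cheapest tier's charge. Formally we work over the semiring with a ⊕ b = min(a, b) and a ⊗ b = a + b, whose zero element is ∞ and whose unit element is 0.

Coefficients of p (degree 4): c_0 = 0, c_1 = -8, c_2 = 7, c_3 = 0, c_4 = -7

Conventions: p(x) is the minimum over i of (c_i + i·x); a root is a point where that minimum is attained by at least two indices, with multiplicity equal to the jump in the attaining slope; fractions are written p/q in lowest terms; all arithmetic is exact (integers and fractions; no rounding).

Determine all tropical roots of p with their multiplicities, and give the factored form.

hull edge (i=0, c=0) to (i=1, c=-8): slope -8, span 1
hull edge (i=1, c=-8) to (i=4, c=-7): slope 1/3, span 3
Factored form: p(x) = -7 ⊗ (x ⊕ (-1/3)) ⊗ (x ⊕ (-1/3)) ⊗ (x ⊕ (-1/3)) ⊗ (x ⊕ 8)
Answer: roots = -1/3 (mult 3), 8 (mult 1)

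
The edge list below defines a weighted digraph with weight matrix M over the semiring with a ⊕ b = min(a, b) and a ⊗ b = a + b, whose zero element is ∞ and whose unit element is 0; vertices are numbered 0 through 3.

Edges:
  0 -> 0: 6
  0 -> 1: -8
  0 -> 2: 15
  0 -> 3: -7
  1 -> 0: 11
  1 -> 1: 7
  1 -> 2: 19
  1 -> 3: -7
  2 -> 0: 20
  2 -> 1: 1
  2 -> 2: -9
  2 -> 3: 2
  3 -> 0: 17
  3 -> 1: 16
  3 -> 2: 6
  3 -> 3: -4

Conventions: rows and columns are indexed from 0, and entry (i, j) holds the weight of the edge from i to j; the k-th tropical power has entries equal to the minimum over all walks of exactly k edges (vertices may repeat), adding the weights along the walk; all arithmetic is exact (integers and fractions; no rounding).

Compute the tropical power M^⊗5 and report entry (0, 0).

M^⊗2:
  [3, -2, -1, -15]
  [10, 3, -1, -11]
  [11, -8, -18, -7]
  [13, 7, -3, -8]
M^⊗3:
  [2, -5, -10, -19]
  [6, 0, -10, -15]
  [2, -17, -27, -16]
  [9, -2, -12, -12]
M^⊗4:
  [-2, -9, -19, -23]
  [2, -9, -19, -19]
  [-7, -26, -36, -25]
  [5, -11, -21, -16]
M^⊗5:
  [-6, -18, -28, -27]
  [-2, -18, -28, -23]
  [-16, -35, -45, -34]
  [-1, -20, -30, -20]
Key observation: the optimum is the walk 0->1->3->3->3->0, with weight (-8) + (-7) + (-4) + (-4) + 17 = -6.
Optimal value attained by: walk 0->1->3->3->3->0.
Answer: (M^⊗5)[0][0] = -6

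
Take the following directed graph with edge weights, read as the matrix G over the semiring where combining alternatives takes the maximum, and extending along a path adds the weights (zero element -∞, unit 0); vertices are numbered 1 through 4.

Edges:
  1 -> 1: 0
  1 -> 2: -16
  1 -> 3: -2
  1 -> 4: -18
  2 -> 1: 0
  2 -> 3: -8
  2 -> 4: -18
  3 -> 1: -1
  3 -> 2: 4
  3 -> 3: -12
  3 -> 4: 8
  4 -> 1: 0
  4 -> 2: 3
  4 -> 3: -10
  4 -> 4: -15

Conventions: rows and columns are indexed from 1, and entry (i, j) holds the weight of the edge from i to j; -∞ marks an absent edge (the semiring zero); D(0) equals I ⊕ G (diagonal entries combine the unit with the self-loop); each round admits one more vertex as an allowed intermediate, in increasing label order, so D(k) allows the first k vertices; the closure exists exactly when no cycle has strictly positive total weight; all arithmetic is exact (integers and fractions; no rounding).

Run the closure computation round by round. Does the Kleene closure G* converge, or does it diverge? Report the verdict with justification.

D(0):
  [0, -16, -2, -18]
  [0, 0, -8, -18]
  [-1, 4, 0, 8]
  [0, 3, -10, 0]
D(1):
  [0, -16, -2, -18]
  [0, 0, -2, -18]
  [-1, 4, 0, 8]
  [0, 3, -2, 0]
Detection: at round 2, diagonal entry (3, 3) turns strictly positive.
Key observation: the cycle 3->2->1->3 has total weight 4 + 0 + (-2), which is strictly positive.
Answer: DIVERGES — positive cycle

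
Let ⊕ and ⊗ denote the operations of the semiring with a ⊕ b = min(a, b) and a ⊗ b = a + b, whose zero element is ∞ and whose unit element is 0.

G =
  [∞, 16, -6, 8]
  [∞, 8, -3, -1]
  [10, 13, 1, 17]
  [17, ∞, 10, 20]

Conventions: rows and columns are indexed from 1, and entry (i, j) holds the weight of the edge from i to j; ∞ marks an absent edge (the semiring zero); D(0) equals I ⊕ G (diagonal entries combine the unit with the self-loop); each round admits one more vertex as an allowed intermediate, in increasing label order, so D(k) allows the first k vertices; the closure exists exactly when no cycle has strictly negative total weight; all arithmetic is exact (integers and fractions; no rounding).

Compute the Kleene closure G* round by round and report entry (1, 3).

D(0):
  [0, 16, -6, 8]
  [∞, 0, -3, -1]
  [10, 13, 0, 17]
  [17, ∞, 10, 0]
D(1):
  [0, 16, -6, 8]
  [∞, 0, -3, -1]
  [10, 13, 0, 17]
  [17, 33, 10, 0]
D(2):
  [0, 16, -6, 8]
  [∞, 0, -3, -1]
  [10, 13, 0, 12]
  [17, 33, 10, 0]
D(3):
  [0, 7, -6, 6]
  [7, 0, -3, -1]
  [10, 13, 0, 12]
  [17, 23, 10, 0]
D(4):
  [0, 7, -6, 6]
  [7, 0, -3, -1]
  [10, 13, 0, 12]
  [17, 23, 10, 0]
Answer: G*[1][3] = -6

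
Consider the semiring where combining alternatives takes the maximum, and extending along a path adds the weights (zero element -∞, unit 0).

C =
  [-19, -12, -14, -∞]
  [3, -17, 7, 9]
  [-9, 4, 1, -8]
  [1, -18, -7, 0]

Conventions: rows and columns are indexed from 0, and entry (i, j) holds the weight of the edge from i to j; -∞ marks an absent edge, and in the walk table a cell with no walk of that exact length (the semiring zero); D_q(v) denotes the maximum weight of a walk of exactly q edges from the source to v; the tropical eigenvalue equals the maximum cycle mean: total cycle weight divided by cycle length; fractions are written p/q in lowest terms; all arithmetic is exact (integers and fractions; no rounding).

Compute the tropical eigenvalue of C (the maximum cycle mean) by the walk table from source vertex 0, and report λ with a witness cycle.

q=0: [0, -∞, -∞, -∞]
q=1: [-19, -12, -14, -∞]
q=2: [-9, -10, -5, -3]
q=3: [-2, -1, -3, -1]
q=4: [2, 1, 6, 8]
Optimal cycle mean attained by: cycle 1->2->1, total 7 + 4, length 2.
Answer: λ = 11/2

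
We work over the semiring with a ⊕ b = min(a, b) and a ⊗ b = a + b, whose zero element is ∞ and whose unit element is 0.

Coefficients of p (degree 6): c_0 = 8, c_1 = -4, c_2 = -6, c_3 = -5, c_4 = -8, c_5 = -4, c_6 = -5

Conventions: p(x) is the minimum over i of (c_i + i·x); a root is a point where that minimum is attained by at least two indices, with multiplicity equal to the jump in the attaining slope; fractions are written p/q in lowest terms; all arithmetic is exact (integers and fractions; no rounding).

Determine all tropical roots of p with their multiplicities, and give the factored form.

hull edge (i=0, c=8) to (i=1, c=-4): slope -12, span 1
hull edge (i=1, c=-4) to (i=2, c=-6): slope -2, span 1
hull edge (i=2, c=-6) to (i=4, c=-8): slope -1, span 2
hull edge (i=4, c=-8) to (i=6, c=-5): slope 3/2, span 2
Factored form: p(x) = -5 ⊗ (x ⊕ (-3/2)) ⊗ (x ⊕ (-3/2)) ⊗ (x ⊕ 1) ⊗ (x ⊕ 1) ⊗ (x ⊕ 2) ⊗ (x ⊕ 12)
Answer: roots = -3/2 (mult 2), 1 (mult 2), 2 (mult 1), 12 (mult 1)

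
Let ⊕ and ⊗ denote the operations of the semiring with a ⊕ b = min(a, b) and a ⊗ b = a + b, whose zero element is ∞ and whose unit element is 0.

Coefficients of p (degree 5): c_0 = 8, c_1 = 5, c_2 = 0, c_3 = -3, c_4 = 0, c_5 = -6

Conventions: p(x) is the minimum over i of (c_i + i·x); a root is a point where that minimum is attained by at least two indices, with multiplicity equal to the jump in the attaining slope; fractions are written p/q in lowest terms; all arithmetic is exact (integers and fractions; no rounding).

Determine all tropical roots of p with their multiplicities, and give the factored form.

hull edge (i=0, c=8) to (i=2, c=0): slope -4, span 2
hull edge (i=2, c=0) to (i=3, c=-3): slope -3, span 1
hull edge (i=3, c=-3) to (i=5, c=-6): slope -3/2, span 2
Factored form: p(x) = -6 ⊗ (x ⊕ 3/2) ⊗ (x ⊕ 3/2) ⊗ (x ⊕ 3) ⊗ (x ⊕ 4) ⊗ (x ⊕ 4)
Answer: roots = 3/2 (mult 2), 3 (mult 1), 4 (mult 2)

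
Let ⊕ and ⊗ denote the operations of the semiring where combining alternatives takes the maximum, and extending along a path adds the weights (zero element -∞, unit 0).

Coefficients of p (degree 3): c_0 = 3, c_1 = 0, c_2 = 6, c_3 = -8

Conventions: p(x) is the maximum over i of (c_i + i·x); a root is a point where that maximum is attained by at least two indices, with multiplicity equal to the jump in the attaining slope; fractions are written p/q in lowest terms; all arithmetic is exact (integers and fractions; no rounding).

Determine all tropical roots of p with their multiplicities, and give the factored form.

hull edge (i=0, c=3) to (i=2, c=6): slope 3/2, span 2
hull edge (i=2, c=6) to (i=3, c=-8): slope -14, span 1
Factored form: p(x) = -8 ⊗ (x ⊕ (-3/2)) ⊗ (x ⊕ (-3/2)) ⊗ (x ⊕ 14)
Answer: roots = -3/2 (mult 2), 14 (mult 1)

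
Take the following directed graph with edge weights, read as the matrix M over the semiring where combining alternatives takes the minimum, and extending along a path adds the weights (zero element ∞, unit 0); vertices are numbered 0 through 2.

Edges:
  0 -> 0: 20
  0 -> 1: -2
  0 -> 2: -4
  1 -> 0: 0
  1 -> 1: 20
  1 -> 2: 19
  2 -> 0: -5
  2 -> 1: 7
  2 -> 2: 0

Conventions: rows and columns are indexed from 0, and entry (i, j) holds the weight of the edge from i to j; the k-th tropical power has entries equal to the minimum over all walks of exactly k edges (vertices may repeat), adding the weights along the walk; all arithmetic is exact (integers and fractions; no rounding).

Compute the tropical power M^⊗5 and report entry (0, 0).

M^⊗2:
  [-9, 3, -4]
  [14, -2, -4]
  [-5, -7, -9]
M^⊗3:
  [-9, -11, -13]
  [-9, 3, -4]
  [-14, -7, -9]
M^⊗4:
  [-18, -11, -13]
  [-9, -11, -13]
  [-14, -16, -18]
M^⊗5:
  [-18, -20, -22]
  [-18, -11, -13]
  [-23, -16, -18]
Key observation: the optimum is the walk 0->2->0->2->2->0, with weight (-4) + (-5) + (-4) + 0 + (-5) = -18.
Optimal value attained by: walk 0->2->0->2->2->0.
Answer: (M^⊗5)[0][0] = -18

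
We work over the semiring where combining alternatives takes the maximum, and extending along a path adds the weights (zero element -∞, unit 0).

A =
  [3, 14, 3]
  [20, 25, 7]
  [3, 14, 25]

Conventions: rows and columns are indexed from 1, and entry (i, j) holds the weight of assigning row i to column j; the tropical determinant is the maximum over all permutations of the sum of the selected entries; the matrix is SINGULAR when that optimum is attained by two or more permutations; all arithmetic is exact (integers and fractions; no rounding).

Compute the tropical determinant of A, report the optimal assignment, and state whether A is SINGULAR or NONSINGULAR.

σ = (1, 2, 3): 3 + 25 + 25 = 53
σ = (1, 3, 2): 3 + 7 + 14 = 24
σ = (2, 1, 3): 14 + 20 + 25 = 59
σ = (2, 3, 1): 14 + 7 + 3 = 24
σ = (3, 1, 2): 3 + 20 + 14 = 37
σ = (3, 2, 1): 3 + 25 + 3 = 31
Optimal value attained by: σ = (2, 1, 3).
Answer: det⊕(A) = 59; verdict: NONSINGULAR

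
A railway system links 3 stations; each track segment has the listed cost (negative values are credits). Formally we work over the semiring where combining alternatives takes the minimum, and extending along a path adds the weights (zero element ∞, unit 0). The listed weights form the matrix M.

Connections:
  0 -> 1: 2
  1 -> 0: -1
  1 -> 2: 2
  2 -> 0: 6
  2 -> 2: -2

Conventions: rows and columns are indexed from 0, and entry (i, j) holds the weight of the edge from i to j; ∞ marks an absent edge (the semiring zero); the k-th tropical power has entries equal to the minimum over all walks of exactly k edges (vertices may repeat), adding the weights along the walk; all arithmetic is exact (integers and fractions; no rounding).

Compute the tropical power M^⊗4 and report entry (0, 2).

M^⊗2:
  [1, ∞, 4]
  [8, 1, 0]
  [4, 8, -4]
M^⊗3:
  [10, 3, 2]
  [0, 10, -2]
  [2, 6, -6]
M^⊗4:
  [2, 12, 0]
  [4, 2, -4]
  [0, 4, -8]
Key observation: the optimum is the walk 0->1->2->2->2, with weight 2 + 2 + (-2) + (-2) = 0.
Optimal value attained by: walk 0->1->2->2->2.
Answer: (M^⊗4)[0][2] = 0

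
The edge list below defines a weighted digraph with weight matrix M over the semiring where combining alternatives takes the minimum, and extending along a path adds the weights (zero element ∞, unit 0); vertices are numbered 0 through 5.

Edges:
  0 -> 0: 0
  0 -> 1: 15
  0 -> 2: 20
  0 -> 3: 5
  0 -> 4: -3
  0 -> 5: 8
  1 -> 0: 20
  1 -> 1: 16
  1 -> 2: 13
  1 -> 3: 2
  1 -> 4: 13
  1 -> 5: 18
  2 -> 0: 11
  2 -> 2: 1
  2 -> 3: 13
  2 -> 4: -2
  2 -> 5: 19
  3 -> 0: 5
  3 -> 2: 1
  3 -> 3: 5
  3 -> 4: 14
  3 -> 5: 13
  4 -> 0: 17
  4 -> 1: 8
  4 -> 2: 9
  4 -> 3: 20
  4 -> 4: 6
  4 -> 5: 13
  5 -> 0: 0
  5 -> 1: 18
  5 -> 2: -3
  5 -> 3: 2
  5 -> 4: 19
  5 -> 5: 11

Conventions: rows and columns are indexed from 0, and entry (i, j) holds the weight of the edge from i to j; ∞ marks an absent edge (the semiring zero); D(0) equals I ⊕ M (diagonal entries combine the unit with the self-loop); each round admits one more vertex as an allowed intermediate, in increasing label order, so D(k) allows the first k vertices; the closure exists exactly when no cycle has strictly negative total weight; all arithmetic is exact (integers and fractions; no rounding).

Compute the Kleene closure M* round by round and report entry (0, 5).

D(0):
  [0, 15, 20, 5, -3, 8]
  [20, 0, 13, 2, 13, 18]
  [11, ∞, 0, 13, -2, 19]
  [5, ∞, 1, 0, 14, 13]
  [17, 8, 9, 20, 0, 13]
  [0, 18, -3, 2, 19, 0]
D(1):
  [0, 15, 20, 5, -3, 8]
  [20, 0, 13, 2, 13, 18]
  [11, 26, 0, 13, -2, 19]
  [5, 20, 1, 0, 2, 13]
  [17, 8, 9, 20, 0, 13]
  [0, 15, -3, 2, -3, 0]
D(2):
  [0, 15, 20, 5, -3, 8]
  [20, 0, 13, 2, 13, 18]
  [11, 26, 0, 13, -2, 19]
  [5, 20, 1, 0, 2, 13]
  [17, 8, 9, 10, 0, 13]
  [0, 15, -3, 2, -3, 0]
D(3):
  [0, 15, 20, 5, -3, 8]
  [20, 0, 13, 2, 11, 18]
  [11, 26, 0, 13, -2, 19]
  [5, 20, 1, 0, -1, 13]
  [17, 8, 9, 10, 0, 13]
  [0, 15, -3, 2, -5, 0]
D(4):
  [0, 15, 6, 5, -3, 8]
  [7, 0, 3, 2, 1, 15]
  [11, 26, 0, 13, -2, 19]
  [5, 20, 1, 0, -1, 13]
  [15, 8, 9, 10, 0, 13]
  [0, 15, -3, 2, -5, 0]
D(5):
  [0, 5, 6, 5, -3, 8]
  [7, 0, 3, 2, 1, 14]
  [11, 6, 0, 8, -2, 11]
  [5, 7, 1, 0, -1, 12]
  [15, 8, 9, 10, 0, 13]
  [0, 3, -3, 2, -5, 0]
D(6):
  [0, 5, 5, 5, -3, 8]
  [7, 0, 3, 2, 1, 14]
  [11, 6, 0, 8, -2, 11]
  [5, 7, 1, 0, -1, 12]
  [13, 8, 9, 10, 0, 13]
  [0, 3, -3, 2, -5, 0]
Answer: M*[0][5] = 8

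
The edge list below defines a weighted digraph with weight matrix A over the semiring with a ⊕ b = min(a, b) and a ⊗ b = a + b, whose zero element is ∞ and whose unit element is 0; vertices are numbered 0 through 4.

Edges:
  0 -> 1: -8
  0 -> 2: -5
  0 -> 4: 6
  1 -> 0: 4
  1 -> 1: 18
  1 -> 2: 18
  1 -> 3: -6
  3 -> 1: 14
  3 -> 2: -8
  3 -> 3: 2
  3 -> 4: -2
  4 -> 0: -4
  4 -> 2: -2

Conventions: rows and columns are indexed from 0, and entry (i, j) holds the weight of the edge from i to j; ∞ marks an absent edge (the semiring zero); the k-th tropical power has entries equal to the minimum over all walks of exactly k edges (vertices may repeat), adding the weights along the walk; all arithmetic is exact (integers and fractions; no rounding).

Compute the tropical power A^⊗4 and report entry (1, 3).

A^⊗2:
  [-4, 10, 4, -14, ∞]
  [22, -4, -14, -4, -8]
  [∞, ∞, ∞, ∞, ∞]
  [-6, 16, -6, 4, 0]
  [∞, -12, -9, ∞, 2]
A^⊗3:
  [14, -12, -22, -12, -16]
  [-12, 10, -12, -10, -6]
  [∞, ∞, ∞, ∞, ∞]
  [-4, -14, -11, 6, 0]
  [-8, 6, 0, -18, ∞]
A^⊗4:
  [-20, 2, -20, -18, -14]
  [-10, -20, -18, -8, -12]
  [∞, ∞, ∞, ∞, ∞]
  [-10, -12, -9, -20, 2]
  [10, -16, -26, -16, -20]
Key observation: the optimum is the walk 1->0->1->3->3, with weight 4 + (-8) + (-6) + 2 = -8.
Optimal value attained by: walk 1->0->1->3->3.
Answer: (A^⊗4)[1][3] = -8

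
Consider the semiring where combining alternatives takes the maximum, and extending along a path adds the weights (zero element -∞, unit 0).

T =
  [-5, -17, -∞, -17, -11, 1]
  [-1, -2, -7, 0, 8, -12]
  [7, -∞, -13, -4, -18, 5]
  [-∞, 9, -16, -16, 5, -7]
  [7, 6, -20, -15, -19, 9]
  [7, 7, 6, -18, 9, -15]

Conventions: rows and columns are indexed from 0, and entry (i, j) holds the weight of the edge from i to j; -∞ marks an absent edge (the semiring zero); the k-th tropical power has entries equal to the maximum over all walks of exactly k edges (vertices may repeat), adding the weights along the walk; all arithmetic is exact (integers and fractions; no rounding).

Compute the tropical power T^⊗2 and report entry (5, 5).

T^⊗2:
  [8, 8, 7, -17, 10, -2]
  [15, 14, -6, -2, 6, 17]
  [12, 12, 11, -10, 14, 8]
  [12, 11, 2, 9, 17, 14]
  [16, 16, 15, 6, 18, 8]
  [16, 15, 0, 7, 15, 18]
Key observation: the optimum is the walk 5->4->5, with weight 9 + 9 = 18.
Optimal value attained by: walk 5->4->5.
Answer: (T^⊗2)[5][5] = 18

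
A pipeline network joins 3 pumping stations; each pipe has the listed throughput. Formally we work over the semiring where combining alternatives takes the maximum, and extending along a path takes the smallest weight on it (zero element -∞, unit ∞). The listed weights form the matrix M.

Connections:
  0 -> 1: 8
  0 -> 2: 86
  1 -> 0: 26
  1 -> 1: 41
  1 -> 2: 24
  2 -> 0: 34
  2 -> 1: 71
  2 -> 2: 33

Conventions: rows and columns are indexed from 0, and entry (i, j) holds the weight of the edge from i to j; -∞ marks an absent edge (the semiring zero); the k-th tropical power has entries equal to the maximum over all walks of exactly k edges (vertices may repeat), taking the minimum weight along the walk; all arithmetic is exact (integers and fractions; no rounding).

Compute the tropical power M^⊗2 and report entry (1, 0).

M^⊗2:
  [34, 71, 33]
  [26, 41, 26]
  [33, 41, 34]
Key observation: the optimum is the walk 1->1->0, with weight 41 min 26 = 26.
Optimal value attained by: walk 1->1->0.
Answer: (M^⊗2)[1][0] = 26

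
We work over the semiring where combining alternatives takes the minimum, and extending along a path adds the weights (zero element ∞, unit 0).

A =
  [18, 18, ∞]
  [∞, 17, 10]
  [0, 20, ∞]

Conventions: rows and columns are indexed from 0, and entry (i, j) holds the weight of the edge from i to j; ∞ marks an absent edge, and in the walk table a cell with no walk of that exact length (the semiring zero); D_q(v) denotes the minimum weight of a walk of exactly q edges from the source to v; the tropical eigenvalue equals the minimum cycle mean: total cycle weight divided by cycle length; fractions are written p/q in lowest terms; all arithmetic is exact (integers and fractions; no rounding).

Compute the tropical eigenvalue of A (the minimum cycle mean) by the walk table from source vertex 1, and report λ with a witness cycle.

q=0: [∞, 0, ∞]
q=1: [∞, 17, 10]
q=2: [10, 30, 27]
q=3: [27, 28, 40]
Optimal cycle mean attained by: cycle 0->1->2->0, total 18 + 10 + 0, length 3.
Answer: λ = 28/3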